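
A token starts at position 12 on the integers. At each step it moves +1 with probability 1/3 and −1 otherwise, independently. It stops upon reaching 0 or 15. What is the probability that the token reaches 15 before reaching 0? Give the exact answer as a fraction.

Let r = q/p = (2/3)/(1/3) = 2. The recurrence P(i) = p·P(i+1) + q·P(i−1) with P(0)=0, P(15)=1 gives P(i) = (1 − r^i)/(1 − r^15).
P(12) = (1 − (2)^12) / (1 − (2)^15) = 585/4681.

585/4681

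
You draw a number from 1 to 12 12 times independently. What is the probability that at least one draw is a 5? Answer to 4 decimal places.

0.6480

P(no draw is a 5) = (11/12)^12 ≈ 0.3520.
P(at least one) = 1 − 0.3520 = 0.6480.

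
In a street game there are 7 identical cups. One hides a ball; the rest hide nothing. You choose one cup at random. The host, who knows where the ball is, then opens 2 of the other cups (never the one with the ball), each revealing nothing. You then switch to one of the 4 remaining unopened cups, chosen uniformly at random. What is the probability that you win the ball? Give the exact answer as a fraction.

Your original cup holds the ball with probability 1/7, so the other 6 collectively hold it with probability 6/7.
The host can always find 2 empty cups to open, so the reveals don't change that 6/7; it is now spread over the 4 remaining unopened cups.
P(win by switching) = (6/7) · (1/4) = 3/14.

3/14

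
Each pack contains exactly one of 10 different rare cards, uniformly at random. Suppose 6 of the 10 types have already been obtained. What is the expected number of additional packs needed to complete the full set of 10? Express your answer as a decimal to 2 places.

20.83

Starting from 6 distinct types, each trial gives a new one with probability (10−i)/10 when i types are held, so the wait for the next new type is 10/(10−i).
E = 10/4 + 10/3 + 10/2 + 10/1 = 125/6 ≈ 20.83.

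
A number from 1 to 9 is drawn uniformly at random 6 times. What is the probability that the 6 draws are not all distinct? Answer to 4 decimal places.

P(all 6 different) = 9/9 · 8/9 · ··· · 4/9 ≈ 0.1138.
P(at least two equal) = 1 − 0.1138 = 0.8862.

0.8862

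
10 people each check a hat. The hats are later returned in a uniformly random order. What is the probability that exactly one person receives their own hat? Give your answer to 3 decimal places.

0.368

Choose which one is fixed: C(10,1) = 10 ways.
The remaining 9 must have no fixed point: D(9) = 133496.
P = 10·133496/3628800 = 16687/45360 ≈ 0.368.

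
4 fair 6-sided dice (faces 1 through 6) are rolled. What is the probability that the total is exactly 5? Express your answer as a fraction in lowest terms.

1/324

There are 6^4 = 1296 equally likely outcomes.
The number of ordered 4-tuples from {1,…,6} summing to 5 is 4.
P(sum = 5) = 4/1296 = 1/324.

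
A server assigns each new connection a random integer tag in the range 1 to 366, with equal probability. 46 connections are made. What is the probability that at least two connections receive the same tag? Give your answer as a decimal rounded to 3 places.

0.948

It's easier to compute the probability that all 46 are distinct.
P(all distinct) = 366/366 · 365/366 · ··· · 321/366 ≈ 0.052.
So the probability of at least one match is 1 − 0.052 = 0.948.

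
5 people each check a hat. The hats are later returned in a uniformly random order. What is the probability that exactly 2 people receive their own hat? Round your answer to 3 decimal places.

Choose which 2 of the 5 are fixed: C(5,2) = 10 ways.
The remaining 3 must have no fixed point: D(3) = 2.
P = 10·2/120 = 1/6 ≈ 0.167.

0.167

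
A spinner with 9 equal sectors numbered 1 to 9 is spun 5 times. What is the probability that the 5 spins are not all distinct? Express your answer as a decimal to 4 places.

P(all 5 different) = 9/9 · 8/9 · ··· · 5/9 ≈ 0.2561.
P(at least two equal) = 1 − 0.2561 = 0.7439.

0.7439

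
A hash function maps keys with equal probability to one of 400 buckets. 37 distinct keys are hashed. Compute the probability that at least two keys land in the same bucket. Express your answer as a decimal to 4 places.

It's easier to compute the probability that all 37 are distinct.
P(all distinct) = 400/400 · 399/400 · ··· · 364/400 ≈ 0.1794.
So the probability of at least one match is 1 − 0.1794 = 0.8206.

0.8206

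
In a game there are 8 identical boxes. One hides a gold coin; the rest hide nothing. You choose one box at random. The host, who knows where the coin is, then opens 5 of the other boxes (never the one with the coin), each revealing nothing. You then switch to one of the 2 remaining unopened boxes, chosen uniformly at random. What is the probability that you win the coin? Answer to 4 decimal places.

Your original box holds the coin with probability 1/8, so the other 7 collectively hold it with probability 7/8.
The host can always find 5 empty boxes to open, so the reveals don't change that 7/8; it is now spread over the 2 remaining unopened boxes.
P(win by switching) = (7/8) · (1/2) = 7/16 ≈ 0.4375.

0.4375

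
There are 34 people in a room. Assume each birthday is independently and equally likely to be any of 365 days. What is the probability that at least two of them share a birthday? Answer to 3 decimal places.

It's easier to compute the probability that all 34 are distinct.
P(all distinct) = 365/365 · 364/365 · ··· · 332/365 ≈ 0.205.
So the probability of at least one match is 1 − 0.205 = 0.795.

0.795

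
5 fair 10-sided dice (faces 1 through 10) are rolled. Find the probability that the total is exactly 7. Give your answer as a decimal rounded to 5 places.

0.00015

There are 10^5 = 100000 equally likely outcomes.
The number of ordered 5-tuples from {1,…,10} summing to 7 is 15.
P(sum = 7) = 15/100000 = 3/20000 ≈ 0.00015.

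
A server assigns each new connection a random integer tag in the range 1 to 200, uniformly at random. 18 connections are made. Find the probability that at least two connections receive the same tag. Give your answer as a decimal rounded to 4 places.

0.5454

It's easier to compute the probability that all 18 are distinct.
P(all distinct) = 200/200 · 199/200 · ··· · 183/200 ≈ 0.4546.
So the probability of at least one match is 1 − 0.4546 = 0.5454.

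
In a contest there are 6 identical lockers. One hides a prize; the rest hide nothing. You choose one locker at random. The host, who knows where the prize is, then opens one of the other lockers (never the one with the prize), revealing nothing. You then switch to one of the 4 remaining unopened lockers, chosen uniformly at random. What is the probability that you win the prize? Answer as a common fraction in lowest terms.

Your original locker holds the prize with probability 1/6, so the other 5 collectively hold it with probability 5/6.
The host can always find an empty locker to open, so this doesn't change that 5/6; it is now spread over the 4 remaining unopened lockers.
P(win by switching) = (5/6) · (1/4) = 5/24.

5/24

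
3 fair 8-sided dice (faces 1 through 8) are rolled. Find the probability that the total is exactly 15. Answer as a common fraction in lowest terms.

23/256

There are 8^3 = 512 equally likely outcomes.
The number of ordered 3-tuples from {1,…,8} summing to 15 is 46.
P(sum = 15) = 46/512 = 23/256.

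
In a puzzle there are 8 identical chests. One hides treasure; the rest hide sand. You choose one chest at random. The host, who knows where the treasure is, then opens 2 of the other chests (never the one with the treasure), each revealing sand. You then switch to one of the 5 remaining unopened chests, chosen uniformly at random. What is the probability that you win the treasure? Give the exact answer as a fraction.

Your original chest holds the treasure with probability 1/8, so the other 7 collectively hold it with probability 7/8.
The host can always find 2 empty chests to open, so the reveals don't change that 7/8; it is now spread over the 5 remaining unopened chests.
P(win by switching) = (7/8) · (1/5) = 7/40.

7/40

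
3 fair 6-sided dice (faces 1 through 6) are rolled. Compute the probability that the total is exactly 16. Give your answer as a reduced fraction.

1/36

There are 6^3 = 216 equally likely outcomes.
The number of ordered 3-tuples from {1,…,6} summing to 16 is 6.
P(sum = 16) = 6/216 = 1/36.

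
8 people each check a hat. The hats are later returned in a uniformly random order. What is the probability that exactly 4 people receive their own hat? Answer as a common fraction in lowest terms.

Choose which 4 of the 8 are fixed: C(8,4) = 70 ways.
The remaining 4 must have no fixed point: D(4) = 9.
P = 70·9/40320 = 1/64.

1/64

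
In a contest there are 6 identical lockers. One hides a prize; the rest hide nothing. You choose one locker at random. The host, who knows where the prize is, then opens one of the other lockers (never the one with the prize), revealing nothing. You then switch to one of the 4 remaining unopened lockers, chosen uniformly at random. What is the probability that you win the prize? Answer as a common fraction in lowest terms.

Your original locker holds the prize with probability 1/6, so the other 5 collectively hold it with probability 5/6.
The host can always find an empty locker to open, so this doesn't change that 5/6; it is now spread over the 4 remaining unopened lockers.
P(win by switching) = (5/6) · (1/4) = 5/24.

5/24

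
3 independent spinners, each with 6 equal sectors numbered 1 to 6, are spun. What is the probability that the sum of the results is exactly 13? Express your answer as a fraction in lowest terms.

There are 6^3 = 216 equally likely outcomes.
The number of ordered 3-tuples from {1,…,6} summing to 13 is 21.
P(sum = 13) = 21/216 = 7/72.

7/72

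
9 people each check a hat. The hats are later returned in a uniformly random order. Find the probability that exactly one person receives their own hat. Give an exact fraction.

Choose which one is fixed: C(9,1) = 9 ways.
The remaining 8 must have no fixed point: D(8) = 14833.
P = 9·14833/362880 = 2119/5760.

2119/5760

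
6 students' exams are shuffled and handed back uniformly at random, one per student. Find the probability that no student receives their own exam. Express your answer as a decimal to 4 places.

0.3681

This is the derangement probability: permutations of 6 with no fixed point.
D(6) = 6! · (1 − 1/1! + 1/2! − ··· + (−1)^6/6!) = 265.
P = 265/720 = 53/144 ≈ 0.3681.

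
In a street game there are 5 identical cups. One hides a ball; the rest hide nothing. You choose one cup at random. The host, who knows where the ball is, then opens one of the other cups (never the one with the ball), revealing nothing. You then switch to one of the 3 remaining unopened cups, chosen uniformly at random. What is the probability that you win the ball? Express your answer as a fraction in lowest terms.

Your original cup holds the ball with probability 1/5, so the other 4 collectively hold it with probability 4/5.
The host can always find an empty cup to open, so this doesn't change that 4/5; it is now spread over the 3 remaining unopened cups.
P(win by switching) = (4/5) · (1/3) = 4/15.

4/15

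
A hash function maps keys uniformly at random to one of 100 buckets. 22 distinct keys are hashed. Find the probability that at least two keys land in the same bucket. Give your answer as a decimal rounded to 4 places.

0.9176

It's easier to compute the probability that all 22 are distinct.
P(all distinct) = 100/100 · 99/100 · ··· · 79/100 ≈ 0.0824.
So the probability of at least one match is 1 − 0.0824 = 0.9176.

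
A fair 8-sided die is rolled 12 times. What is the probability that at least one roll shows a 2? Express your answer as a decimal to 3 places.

0.799

P(no roll shows a 2) = (7/8)^12 ≈ 0.201.
P(at least one) = 1 − 0.201 = 0.799.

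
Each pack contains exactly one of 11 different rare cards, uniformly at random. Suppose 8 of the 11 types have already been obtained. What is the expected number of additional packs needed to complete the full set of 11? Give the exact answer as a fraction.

Starting from 8 distinct types, each trial gives a new one with probability (11−i)/11 when i types are held, so the wait for the next new type is 11/(11−i).
E = 11/3 + 11/2 + 11/1 = 121/6.

121/6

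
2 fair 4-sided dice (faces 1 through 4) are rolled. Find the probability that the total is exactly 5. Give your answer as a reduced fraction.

There are 4^2 = 16 equally likely outcomes.
The number of ordered 2-tuples from {1,…,4} summing to 5 is 4.
P(sum = 5) = 4/16 = 1/4.

1/4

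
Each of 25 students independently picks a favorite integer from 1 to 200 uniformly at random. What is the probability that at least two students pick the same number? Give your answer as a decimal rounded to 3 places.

0.791

It's easier to compute the probability that all 25 are distinct.
P(all distinct) = 200/200 · 199/200 · ··· · 176/200 ≈ 0.209.
So the probability of at least one match is 1 − 0.209 = 0.791.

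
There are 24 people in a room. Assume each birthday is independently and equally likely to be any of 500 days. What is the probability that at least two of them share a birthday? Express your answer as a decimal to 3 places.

0.429

It's easier to compute the probability that all 24 are distinct.
P(all distinct) = 500/500 · 499/500 · ··· · 477/500 ≈ 0.571.
So the probability of at least one match is 1 − 0.571 = 0.429.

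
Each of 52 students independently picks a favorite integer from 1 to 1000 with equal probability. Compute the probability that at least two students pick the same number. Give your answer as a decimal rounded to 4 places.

0.7406

It's easier to compute the probability that all 52 are distinct.
P(all distinct) = 1000/1000 · 999/1000 · ··· · 949/1000 ≈ 0.2594.
So the probability of at least one match is 1 − 0.2594 = 0.7406.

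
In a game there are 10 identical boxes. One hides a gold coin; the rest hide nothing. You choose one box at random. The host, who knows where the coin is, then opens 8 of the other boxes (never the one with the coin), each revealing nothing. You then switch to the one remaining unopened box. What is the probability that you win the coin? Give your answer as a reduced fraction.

Your original box holds the coin with probability 1/10, so the other 9 collectively hold it with probability 9/10.
The host can always find 8 empty boxes to open, so the reveals don't change that 9/10; it is now spread over the 1 remaining unopened box.
P(win by switching) = (9/10) · (1/1) = 9/10.

9/10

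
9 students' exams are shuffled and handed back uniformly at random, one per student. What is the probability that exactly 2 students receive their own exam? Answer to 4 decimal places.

Choose which 2 of the 9 are fixed: C(9,2) = 36 ways.
The remaining 7 must have no fixed point: D(7) = 1854.
P = 36·1854/362880 = 103/560 ≈ 0.1839.

0.1839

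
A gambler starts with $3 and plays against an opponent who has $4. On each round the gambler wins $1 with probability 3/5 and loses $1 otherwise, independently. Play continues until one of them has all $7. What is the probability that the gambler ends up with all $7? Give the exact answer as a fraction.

Let r = q/p = (2/5)/(3/5) = 2/3. The recurrence P(i) = p·P(i+1) + q·P(i−1) with P(0)=0, P(7)=1 gives P(i) = (1 − r^i)/(1 − r^7).
P(3) = (1 − (2/3)^3) / (1 − (2/3)^7) = 1539/2059.

1539/2059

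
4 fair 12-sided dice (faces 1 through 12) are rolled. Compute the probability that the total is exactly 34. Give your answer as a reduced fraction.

There are 12^4 = 20736 equally likely outcomes.
The number of ordered 4-tuples from {1,…,12} summing to 34 is 640.
P(sum = 34) = 640/20736 = 5/162.

5/162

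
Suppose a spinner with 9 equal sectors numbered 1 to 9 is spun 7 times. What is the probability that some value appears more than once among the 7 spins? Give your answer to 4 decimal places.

P(all 7 different) = 9/9 · 8/9 · ··· · 3/9 ≈ 0.0379.
P(at least two equal) = 1 − 0.0379 = 0.9621.

0.9621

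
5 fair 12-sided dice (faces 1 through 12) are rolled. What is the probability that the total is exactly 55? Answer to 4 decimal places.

0.0005

There are 12^5 = 248832 equally likely outcomes.
The number of ordered 5-tuples from {1,…,12} summing to 55 is 126.
P(sum = 55) = 126/248832 = 7/13824 ≈ 0.0005.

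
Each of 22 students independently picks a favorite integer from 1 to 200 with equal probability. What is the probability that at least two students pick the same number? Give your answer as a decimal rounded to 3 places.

It's easier to compute the probability that all 22 are distinct.
P(all distinct) = 200/200 · 199/200 · ··· · 179/200 ≈ 0.302.
So the probability of at least one match is 1 − 0.302 = 0.698.

0.698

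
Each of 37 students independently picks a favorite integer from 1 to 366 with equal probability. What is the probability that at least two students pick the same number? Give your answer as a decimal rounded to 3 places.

It's easier to compute the probability that all 37 are distinct.
P(all distinct) = 366/366 · 365/366 · ··· · 330/366 ≈ 0.152.
So the probability of at least one match is 1 − 0.152 = 0.848.

0.848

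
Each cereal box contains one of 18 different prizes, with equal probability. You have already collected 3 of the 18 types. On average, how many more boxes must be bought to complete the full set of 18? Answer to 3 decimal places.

Starting from 3 distinct types, each trial gives a new one with probability (18−i)/18 when i types are held, so the wait for the next new type is 18/(18−i).
E = 18/15 + 18/14 + 18/13 + 18/12 + 18/11 + 18/10 + 18/9 + 18/8 + 18/7 + 18/6 + 18/5 + 18/4 + 18/3 + 18/2 + 18/1 = 1195757/20020 ≈ 59.728.

59.728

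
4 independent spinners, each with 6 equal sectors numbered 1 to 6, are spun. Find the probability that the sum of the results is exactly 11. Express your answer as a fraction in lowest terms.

13/162

There are 6^4 = 1296 equally likely outcomes.
The number of ordered 4-tuples from {1,…,6} summing to 11 is 104.
P(sum = 11) = 104/1296 = 13/162.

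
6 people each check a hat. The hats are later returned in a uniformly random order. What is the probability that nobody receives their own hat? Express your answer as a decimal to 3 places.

0.368

This is the derangement probability: permutations of 6 with no fixed point.
D(6) = 6! · (1 − 1/1! + 1/2! − ··· + (−1)^6/6!) = 265.
P = 265/720 = 53/144 ≈ 0.368.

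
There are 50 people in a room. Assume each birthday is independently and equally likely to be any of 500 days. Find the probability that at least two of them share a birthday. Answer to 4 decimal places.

It's easier to compute the probability that all 50 are distinct.
P(all distinct) = 500/500 · 499/500 · ··· · 451/500 ≈ 0.0793.
So the probability of at least one match is 1 − 0.0793 = 0.9207.

0.9207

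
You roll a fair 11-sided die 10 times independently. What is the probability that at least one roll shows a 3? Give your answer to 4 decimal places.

0.6145

P(no roll shows a 3) = (10/11)^10 ≈ 0.3855.
P(at least one) = 1 − 0.3855 = 0.6145.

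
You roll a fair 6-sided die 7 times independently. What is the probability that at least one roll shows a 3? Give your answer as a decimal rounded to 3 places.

P(no roll shows a 3) = (5/6)^7 ≈ 0.279.
P(at least one) = 1 − 0.279 = 0.721.

0.721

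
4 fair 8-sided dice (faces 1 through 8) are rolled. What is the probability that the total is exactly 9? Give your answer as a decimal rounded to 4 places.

There are 8^4 = 4096 equally likely outcomes.
The number of ordered 4-tuples from {1,…,8} summing to 9 is 56.
P(sum = 9) = 56/4096 = 7/512 ≈ 0.0137.

0.0137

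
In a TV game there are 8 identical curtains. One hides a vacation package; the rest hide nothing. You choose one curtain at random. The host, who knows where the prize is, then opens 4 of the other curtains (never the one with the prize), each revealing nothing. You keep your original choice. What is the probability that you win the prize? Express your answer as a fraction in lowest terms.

The host can always open 4 empty curtains regardless of your choice, so the reveals give no information about your original curtain.
P(win by staying) = 1/8.

1/8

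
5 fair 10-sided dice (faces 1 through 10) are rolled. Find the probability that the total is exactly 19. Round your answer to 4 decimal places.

0.0271

There are 10^5 = 100000 equally likely outcomes.
The number of ordered 5-tuples from {1,…,10} summing to 19 is 2710.
P(sum = 19) = 2710/100000 = 271/10000 ≈ 0.0271.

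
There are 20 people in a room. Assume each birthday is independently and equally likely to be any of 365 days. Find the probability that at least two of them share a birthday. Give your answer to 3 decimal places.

It's easier to compute the probability that all 20 are distinct.
P(all distinct) = 365/365 · 364/365 · ··· · 346/365 ≈ 0.589.
So the probability of at least one match is 1 − 0.589 = 0.411.

0.411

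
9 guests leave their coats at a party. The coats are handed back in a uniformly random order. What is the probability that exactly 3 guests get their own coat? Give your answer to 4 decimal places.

Choose which 3 of the 9 are fixed: C(9,3) = 84 ways.
The remaining 6 must have no fixed point: D(6) = 265.
P = 84·265/362880 = 53/864 ≈ 0.0613.

0.0613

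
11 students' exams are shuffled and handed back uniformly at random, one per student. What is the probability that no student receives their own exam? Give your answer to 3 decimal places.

This is the derangement probability: permutations of 11 with no fixed point.
D(11) = 11! · (1 − 1/1! + 1/2! − ··· + (−1)^11/11!) = 14684570.
P = 14684570/39916800 = 1468457/3991680 ≈ 0.368.

0.368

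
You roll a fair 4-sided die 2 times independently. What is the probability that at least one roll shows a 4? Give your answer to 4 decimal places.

0.4375

P(no roll shows a 4) = (3/4)^2 ≈ 0.5625.
P(at least one) = 1 − 0.5625 = 0.4375.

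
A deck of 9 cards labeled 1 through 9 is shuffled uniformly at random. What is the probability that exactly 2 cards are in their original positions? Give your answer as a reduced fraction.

Choose which 2 of the 9 are fixed: C(9,2) = 36 ways.
The remaining 7 must have no fixed point: D(7) = 1854.
P = 36·1854/362880 = 103/560.

103/560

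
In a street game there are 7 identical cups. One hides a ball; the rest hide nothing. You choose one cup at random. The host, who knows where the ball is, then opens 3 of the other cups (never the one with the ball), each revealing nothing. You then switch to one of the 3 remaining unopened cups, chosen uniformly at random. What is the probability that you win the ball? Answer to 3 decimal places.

0.286

Your original cup holds the ball with probability 1/7, so the other 6 collectively hold it with probability 6/7.
The host can always find 3 empty cups to open, so the reveals don't change that 6/7; it is now spread over the 3 remaining unopened cups.
P(win by switching) = (6/7) · (1/3) = 2/7 ≈ 0.286.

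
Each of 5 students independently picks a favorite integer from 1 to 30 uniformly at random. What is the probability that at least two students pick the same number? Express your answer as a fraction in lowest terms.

It's easier to compute the probability that all 5 are distinct.
P(all distinct) = 30/30 · 29/30 · ··· · 26/30 = 2639/3750.
So the probability of at least one match is 1 − 2639/3750 = 1111/3750.

1111/3750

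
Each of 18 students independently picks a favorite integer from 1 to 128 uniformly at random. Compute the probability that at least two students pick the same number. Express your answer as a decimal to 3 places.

It's easier to compute the probability that all 18 are distinct.
P(all distinct) = 128/128 · 127/128 · ··· · 111/128 ≈ 0.285.
So the probability of at least one match is 1 − 0.285 = 0.715.

0.715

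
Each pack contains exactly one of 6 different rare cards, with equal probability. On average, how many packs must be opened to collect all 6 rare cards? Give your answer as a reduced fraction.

After i distinct types are collected, each trial gives a new one with probability (6−i)/6, so the expected wait for the next new type is 6/(6−i).
E = 6/6 + 6/5 + 6/4 + 6/3 + 6/2 + 6/1 = 147/10.

147/10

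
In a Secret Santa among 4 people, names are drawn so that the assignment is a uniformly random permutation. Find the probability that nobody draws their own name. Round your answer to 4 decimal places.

0.3750

This is the derangement probability: permutations of 4 with no fixed point.
D(4) = 4! · (1 − 1/1! + 1/2! − ··· + (−1)^4/4!) = 9.
P = 9/24 = 3/8 ≈ 0.3750.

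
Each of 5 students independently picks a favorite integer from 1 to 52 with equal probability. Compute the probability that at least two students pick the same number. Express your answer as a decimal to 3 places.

It's easier to compute the probability that all 5 are distinct.
P(all distinct) = 52/52 · 51/52 · ··· · 48/52 ≈ 0.820.
So the probability of at least one match is 1 − 0.820 = 0.180.

0.180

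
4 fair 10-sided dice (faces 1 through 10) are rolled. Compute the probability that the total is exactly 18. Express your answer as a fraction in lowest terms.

There are 10^4 = 10000 equally likely outcomes.
The number of ordered 4-tuples from {1,…,10} summing to 18 is 540.
P(sum = 18) = 540/10000 = 27/500.

27/500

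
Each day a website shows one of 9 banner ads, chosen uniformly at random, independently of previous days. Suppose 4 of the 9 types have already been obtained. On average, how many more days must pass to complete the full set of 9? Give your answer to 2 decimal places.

20.55

Starting from 4 distinct types, each trial gives a new one with probability (9−i)/9 when i types are held, so the wait for the next new type is 9/(9−i).
E = 9/5 + 9/4 + 9/3 + 9/2 + 9/1 = 411/20 ≈ 20.55.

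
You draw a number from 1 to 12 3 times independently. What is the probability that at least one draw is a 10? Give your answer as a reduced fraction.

P(no draw is a 10) = (11/12)^3 = 1331/1728.
P(at least one) = 1 − 1331/1728 = 397/1728.

397/1728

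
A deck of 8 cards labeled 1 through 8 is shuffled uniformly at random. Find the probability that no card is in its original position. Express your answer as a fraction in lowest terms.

This is the derangement probability: permutations of 8 with no fixed point.
D(8) = 8! · (1 − 1/1! + 1/2! − ··· + (−1)^8/8!) = 14833.
P = 14833/40320 = 2119/5760.

2119/5760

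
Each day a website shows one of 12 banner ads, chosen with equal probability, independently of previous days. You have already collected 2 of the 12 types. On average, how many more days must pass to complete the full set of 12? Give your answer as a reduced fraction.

Starting from 2 distinct types, each trial gives a new one with probability (12−i)/12 when i types are held, so the wait for the next new type is 12/(12−i).
E = 12/10 + 12/9 + 12/8 + 12/7 + 12/6 + 12/5 + 12/4 + 12/3 + 12/2 + 12/1 = 7381/210.

7381/210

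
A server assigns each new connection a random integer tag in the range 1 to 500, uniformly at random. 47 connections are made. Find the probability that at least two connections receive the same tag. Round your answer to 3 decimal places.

0.893

It's easier to compute the probability that all 47 are distinct.
P(all distinct) = 500/500 · 499/500 · ··· · 454/500 ≈ 0.107.
So the probability of at least one match is 1 − 0.107 = 0.893.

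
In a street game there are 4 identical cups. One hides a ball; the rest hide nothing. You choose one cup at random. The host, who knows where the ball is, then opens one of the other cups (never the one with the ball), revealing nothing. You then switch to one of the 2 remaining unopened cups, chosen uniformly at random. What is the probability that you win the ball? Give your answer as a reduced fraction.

Your original cup holds the ball with probability 1/4, so the other 3 collectively hold it with probability 3/4.
The host can always find an empty cup to open, so this doesn't change that 3/4; it is now spread over the 2 remaining unopened cups.
P(win by switching) = (3/4) · (1/2) = 3/8.

3/8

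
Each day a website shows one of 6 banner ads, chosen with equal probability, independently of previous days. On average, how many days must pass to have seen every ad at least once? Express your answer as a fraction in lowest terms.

After i distinct types are collected, each trial gives a new one with probability (6−i)/6, so the expected wait for the next new type is 6/(6−i).
E = 6/6 + 6/5 + 6/4 + 6/3 + 6/2 + 6/1 = 147/10.

147/10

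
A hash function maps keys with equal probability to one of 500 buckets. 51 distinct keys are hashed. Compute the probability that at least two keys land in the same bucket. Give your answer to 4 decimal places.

0.9287

It's easier to compute the probability that all 51 are distinct.
P(all distinct) = 500/500 · 499/500 · ··· · 450/500 ≈ 0.0713.
So the probability of at least one match is 1 − 0.0713 = 0.9287.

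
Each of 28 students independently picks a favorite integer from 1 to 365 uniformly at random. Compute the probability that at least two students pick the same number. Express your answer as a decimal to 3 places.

0.654

It's easier to compute the probability that all 28 are distinct.
P(all distinct) = 365/365 · 364/365 · ··· · 338/365 ≈ 0.346.
So the probability of at least one match is 1 − 0.346 = 0.654.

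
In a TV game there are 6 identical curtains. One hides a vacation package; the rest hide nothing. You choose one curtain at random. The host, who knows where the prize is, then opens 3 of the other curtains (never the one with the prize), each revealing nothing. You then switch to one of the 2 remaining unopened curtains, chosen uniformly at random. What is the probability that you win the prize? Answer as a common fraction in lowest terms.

5/12

Your original curtain holds the prize with probability 1/6, so the other 5 collectively hold it with probability 5/6.
The host can always find 3 empty curtains to open, so the reveals don't change that 5/6; it is now spread over the 2 remaining unopened curtains.
P(win by switching) = (5/6) · (1/2) = 5/12.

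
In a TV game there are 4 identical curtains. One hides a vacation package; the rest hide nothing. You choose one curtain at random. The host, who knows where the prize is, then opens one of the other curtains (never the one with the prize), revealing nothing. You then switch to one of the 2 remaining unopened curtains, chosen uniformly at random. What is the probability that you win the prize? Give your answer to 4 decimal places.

0.3750

Your original curtain holds the prize with probability 1/4, so the other 3 collectively hold it with probability 3/4.
The host can always find an empty curtain to open, so this doesn't change that 3/4; it is now spread over the 2 remaining unopened curtains.
P(win by switching) = (3/4) · (1/2) = 3/8 ≈ 0.3750.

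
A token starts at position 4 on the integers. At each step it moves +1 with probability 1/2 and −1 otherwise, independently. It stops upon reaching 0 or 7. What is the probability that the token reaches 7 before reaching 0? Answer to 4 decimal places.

0.5714

With a fair step, P(i) = ½P(i−1) + ½P(i+1) with P(0)=0, P(7)=1 has the linear solution P(i) = i/7.
P(4) = 4/7 ≈ 0.5714.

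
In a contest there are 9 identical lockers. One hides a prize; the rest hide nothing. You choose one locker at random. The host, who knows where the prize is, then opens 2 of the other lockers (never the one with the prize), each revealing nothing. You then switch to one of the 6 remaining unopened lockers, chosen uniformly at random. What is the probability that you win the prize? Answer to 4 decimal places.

Your original locker holds the prize with probability 1/9, so the other 8 collectively hold it with probability 8/9.
The host can always find 2 empty lockers to open, so the reveals don't change that 8/9; it is now spread over the 6 remaining unopened lockers.
P(win by switching) = (8/9) · (1/6) = 4/27 ≈ 0.1481.

0.1481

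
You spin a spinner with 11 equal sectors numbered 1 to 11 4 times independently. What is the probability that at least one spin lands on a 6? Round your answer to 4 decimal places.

P(no spin lands on a 6) = (10/11)^4 ≈ 0.6830.
P(at least one) = 1 − 0.6830 = 0.3170.

0.3170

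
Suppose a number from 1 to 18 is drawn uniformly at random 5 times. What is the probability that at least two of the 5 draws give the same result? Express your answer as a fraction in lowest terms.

P(all 5 different) = 18/18 · 17/18 · ··· · 14/18 = 1190/2187.
P(at least two equal) = 1 − 1190/2187 = 997/2187.

997/2187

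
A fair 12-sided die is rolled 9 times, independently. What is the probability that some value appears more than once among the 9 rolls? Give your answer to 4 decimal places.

0.9845

P(all 9 different) = 12/12 · 11/12 · ··· · 4/12 ≈ 0.0155.
P(at least two equal) = 1 − 0.0155 = 0.9845.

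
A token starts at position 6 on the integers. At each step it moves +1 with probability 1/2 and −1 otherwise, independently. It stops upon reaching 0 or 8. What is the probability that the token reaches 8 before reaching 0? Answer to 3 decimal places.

0.750

With a fair step, P(i) = ½P(i−1) + ½P(i+1) with P(0)=0, P(8)=1 has the linear solution P(i) = i/8.
P(6) = 6/8 = 3/4 ≈ 0.750.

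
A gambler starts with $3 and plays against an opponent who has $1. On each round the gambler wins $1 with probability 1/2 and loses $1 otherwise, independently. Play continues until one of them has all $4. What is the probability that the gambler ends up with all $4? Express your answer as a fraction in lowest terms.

3/4

With a fair step, P(i) = ½P(i−1) + ½P(i+1) with P(0)=0, P(4)=1 has the linear solution P(i) = i/4.
P(3) = 3/4.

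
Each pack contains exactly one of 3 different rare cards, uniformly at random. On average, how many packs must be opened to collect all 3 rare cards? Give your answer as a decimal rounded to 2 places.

After i distinct types are collected, each trial gives a new one with probability (3−i)/3, so the expected wait for the next new type is 3/(3−i).
E = 3/3 + 3/2 + 3/1 = 11/2 ≈ 5.50.

5.50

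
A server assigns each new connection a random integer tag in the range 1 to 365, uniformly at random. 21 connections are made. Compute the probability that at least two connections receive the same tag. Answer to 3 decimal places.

0.444

It's easier to compute the probability that all 21 are distinct.
P(all distinct) = 365/365 · 364/365 · ··· · 345/365 ≈ 0.556.
So the probability of at least one match is 1 − 0.556 = 0.444.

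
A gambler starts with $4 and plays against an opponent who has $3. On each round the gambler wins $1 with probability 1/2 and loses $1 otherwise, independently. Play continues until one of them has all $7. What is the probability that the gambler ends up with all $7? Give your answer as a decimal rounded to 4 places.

With a fair step, P(i) = ½P(i−1) + ½P(i+1) with P(0)=0, P(7)=1 has the linear solution P(i) = i/7.
P(4) = 4/7 ≈ 0.5714.

0.5714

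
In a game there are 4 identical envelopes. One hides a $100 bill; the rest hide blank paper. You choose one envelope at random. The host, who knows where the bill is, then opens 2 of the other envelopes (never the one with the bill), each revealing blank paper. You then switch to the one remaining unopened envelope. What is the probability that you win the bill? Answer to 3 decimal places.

0.750

Your original envelope holds the bill with probability 1/4, so the other 3 collectively hold it with probability 3/4.
The host can always find 2 empty envelopes to open, so the reveals don't change that 3/4; it is now spread over the 1 remaining unopened envelope.
P(win by switching) = (3/4) · (1/1) = 3/4 ≈ 0.750.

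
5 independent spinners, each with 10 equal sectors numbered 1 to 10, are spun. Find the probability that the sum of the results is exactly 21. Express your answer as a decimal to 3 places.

0.038

There are 10^5 = 100000 equally likely outcomes.
The number of ordered 5-tuples from {1,…,10} summing to 21 is 3795.
P(sum = 21) = 3795/100000 = 759/20000 ≈ 0.038.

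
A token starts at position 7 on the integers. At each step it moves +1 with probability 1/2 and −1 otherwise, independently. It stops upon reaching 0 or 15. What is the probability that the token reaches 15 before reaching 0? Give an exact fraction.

7/15

With a fair step, P(i) = ½P(i−1) + ½P(i+1) with P(0)=0, P(15)=1 has the linear solution P(i) = i/15.
P(7) = 7/15.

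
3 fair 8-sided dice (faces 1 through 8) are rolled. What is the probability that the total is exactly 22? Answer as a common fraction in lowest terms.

3/256

There are 8^3 = 512 equally likely outcomes.
The number of ordered 3-tuples from {1,…,8} summing to 22 is 6.
P(sum = 22) = 6/512 = 3/256.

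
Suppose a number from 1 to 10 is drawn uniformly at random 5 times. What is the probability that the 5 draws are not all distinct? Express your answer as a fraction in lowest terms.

P(all 5 different) = 10/10 · 9/10 · ··· · 6/10 = 189/625.
P(at least two equal) = 1 − 189/625 = 436/625.

436/625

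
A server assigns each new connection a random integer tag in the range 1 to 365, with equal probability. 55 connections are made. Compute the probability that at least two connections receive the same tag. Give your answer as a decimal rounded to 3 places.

0.986

It's easier to compute the probability that all 55 are distinct.
P(all distinct) = 365/365 · 364/365 · ··· · 311/365 ≈ 0.014.
So the probability of at least one match is 1 − 0.014 = 0.986.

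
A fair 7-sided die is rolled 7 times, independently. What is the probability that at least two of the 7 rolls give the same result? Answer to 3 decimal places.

P(all 7 different) = 7/7 · 6/7 · ··· · 1/7 ≈ 0.006.
P(at least two equal) = 1 − 0.006 = 0.994.

0.994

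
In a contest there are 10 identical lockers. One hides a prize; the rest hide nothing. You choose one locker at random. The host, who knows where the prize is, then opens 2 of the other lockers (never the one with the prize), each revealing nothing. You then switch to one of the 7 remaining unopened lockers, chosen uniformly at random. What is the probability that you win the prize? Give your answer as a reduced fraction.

9/70

Your original locker holds the prize with probability 1/10, so the other 9 collectively hold it with probability 9/10.
The host can always find 2 empty lockers to open, so the reveals don't change that 9/10; it is now spread over the 7 remaining unopened lockers.
P(win by switching) = (9/10) · (1/7) = 9/70.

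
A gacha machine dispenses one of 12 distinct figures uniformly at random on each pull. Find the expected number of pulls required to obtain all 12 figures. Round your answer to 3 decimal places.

After i distinct types are collected, each trial gives a new one with probability (12−i)/12, so the expected wait for the next new type is 12/(12−i).
E = 12/12 + 12/11 + 12/10 + 12/9 + 12/8 + 12/7 + 12/6 + 12/5 + 12/4 + 12/3 + 12/2 + 12/1 = 86021/2310 ≈ 37.239.

37.239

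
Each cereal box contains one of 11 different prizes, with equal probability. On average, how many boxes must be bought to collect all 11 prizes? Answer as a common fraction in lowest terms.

After i distinct types are collected, each trial gives a new one with probability (11−i)/11, so the expected wait for the next new type is 11/(11−i).
E = 11/11 + 11/10 + 11/9 + 11/8 + 11/7 + 11/6 + 11/5 + 11/4 + 11/3 + 11/2 + 11/1 = 83711/2520.

83711/2520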